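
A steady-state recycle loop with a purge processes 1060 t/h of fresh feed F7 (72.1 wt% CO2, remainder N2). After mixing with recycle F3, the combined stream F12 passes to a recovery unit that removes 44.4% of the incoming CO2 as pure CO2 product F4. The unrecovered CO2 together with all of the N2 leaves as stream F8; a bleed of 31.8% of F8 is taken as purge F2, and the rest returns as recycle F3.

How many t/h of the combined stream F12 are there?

N2 enters only via F7 and leaves only via the purge: 1060×0.279 = 0.318×(N2 in F8), and the recovery unit passes all N2, so N2 in F12 = N2 in F8 = 930 t/h.
CO2 in F12: m_A = 1060×0.721 + (1−0.318)·(1−0.444)·m_A, so m_A = 764.26/0.6208 = 1231.1 t/h.
F12 = 1231.1 + 930 = 2161.1 t/h.

2161 t/h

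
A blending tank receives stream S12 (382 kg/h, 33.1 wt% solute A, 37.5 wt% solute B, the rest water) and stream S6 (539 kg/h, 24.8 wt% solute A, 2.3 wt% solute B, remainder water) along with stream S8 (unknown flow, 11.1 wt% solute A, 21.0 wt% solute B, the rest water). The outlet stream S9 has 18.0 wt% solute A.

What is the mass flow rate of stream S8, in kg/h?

1367 kg/h

Let S8 be the unknown flow. Total out = 921 + S8.
solute A balance: 260.11 + 0.111·S8 = 0.180·(921 + S8)
(0.111 − 0.180)·S8 = 0.180×921 − 260.11 = -94.334
S8 = -94.334 / -0.069 = 1367.2 kg/h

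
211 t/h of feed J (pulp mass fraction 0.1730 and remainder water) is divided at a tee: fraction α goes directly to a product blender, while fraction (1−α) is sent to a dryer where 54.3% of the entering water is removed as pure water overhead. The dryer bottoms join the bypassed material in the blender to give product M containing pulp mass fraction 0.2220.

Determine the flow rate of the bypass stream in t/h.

All 211×0.173 = 36.503 t/h of pulp reaches M, so M = 36.503/0.222 = 164.43 t/h and vapour = 46.572 t/h.
The evaporator receives (1−α)·211 of feed at 0.827 water and removes 0.543 of that water:
0.543×0.827×(1−α)×211 = 46.572
(1−α) = 46.572/94.752 = 0.4915;  α = 0.5085.
Bypass flow = 0.5085×211 = 107.29 t/h.

107.3 t/h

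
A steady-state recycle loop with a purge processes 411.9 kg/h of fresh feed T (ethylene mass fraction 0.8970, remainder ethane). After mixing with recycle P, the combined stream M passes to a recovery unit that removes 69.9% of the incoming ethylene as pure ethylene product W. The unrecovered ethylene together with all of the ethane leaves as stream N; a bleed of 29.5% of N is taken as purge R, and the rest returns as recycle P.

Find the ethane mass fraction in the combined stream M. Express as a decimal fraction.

ethane enters only via T and leaves only via the purge: 411.9×0.103 = 0.295×(ethane in N), and the recovery unit passes all ethane, so ethane in M = ethane in N = 143.82 kg/h.
ethylene in M: m_A = 411.9×0.897 + (1−0.295)·(1−0.699)·m_A, so m_A = 369.47/0.7878 = 469 kg/h.
M = 469 + 143.82 = 612.81 kg/h.
ethane fraction in M = 143.82/612.81 = 0.2347.

0.2347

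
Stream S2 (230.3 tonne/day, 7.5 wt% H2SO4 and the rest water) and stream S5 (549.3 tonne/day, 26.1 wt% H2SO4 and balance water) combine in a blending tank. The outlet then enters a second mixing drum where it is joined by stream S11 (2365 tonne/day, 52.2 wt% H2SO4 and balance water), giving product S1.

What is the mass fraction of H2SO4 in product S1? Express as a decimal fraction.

0.4437

Overall, product flow = 3144.6 tonne/day.
H2SO4 in = 230.3×0.075 + 549.3×0.261 + 2365×0.522 = 1395.2 tonne/day.
H2SO4 fraction in S1 = 0.4437.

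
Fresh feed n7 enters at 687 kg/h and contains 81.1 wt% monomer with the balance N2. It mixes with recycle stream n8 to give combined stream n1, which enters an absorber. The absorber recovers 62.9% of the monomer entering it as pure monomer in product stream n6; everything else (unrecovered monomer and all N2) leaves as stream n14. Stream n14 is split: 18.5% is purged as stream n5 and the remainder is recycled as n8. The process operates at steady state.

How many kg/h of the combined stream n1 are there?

N2 enters only via n7 and leaves only via the purge: 687×0.189 = 0.185×(N2 in n14), and the absorber passes all N2, so N2 in n1 = N2 in n14 = 701.85 kg/h.
monomer in n1: m_A = 687×0.811 + (1−0.185)·(1−0.629)·m_A, so m_A = 557.16/0.6976 = 798.64 kg/h.
n1 = 798.64 + 701.85 = 1500.5 kg/h.

1500 kg/h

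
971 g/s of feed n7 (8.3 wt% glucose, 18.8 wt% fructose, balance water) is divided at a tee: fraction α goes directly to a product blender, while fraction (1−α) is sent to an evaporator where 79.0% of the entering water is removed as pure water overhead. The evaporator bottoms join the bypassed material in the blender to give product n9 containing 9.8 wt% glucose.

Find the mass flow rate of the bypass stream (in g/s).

All 971×0.083 = 80.593 g/s of glucose reaches n9, so n9 = 80.593/0.098 = 822.38 g/s and vapour = 148.62 g/s.
The evaporator receives (1−α)·971 of feed at 0.729 water and removes 0.790 of that water:
0.790×0.729×(1−α)×971 = 148.62
(1−α) = 148.62/559.21 = 0.2658;  α = 0.7342.
Bypass flow = 0.7342×971 = 712.93 g/s.

712.9 g/s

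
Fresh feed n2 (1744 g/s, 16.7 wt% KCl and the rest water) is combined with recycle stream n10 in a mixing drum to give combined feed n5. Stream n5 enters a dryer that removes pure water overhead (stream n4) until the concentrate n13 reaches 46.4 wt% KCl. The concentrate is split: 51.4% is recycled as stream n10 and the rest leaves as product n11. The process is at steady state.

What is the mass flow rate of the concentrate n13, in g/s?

Overall KCl balance (none leaves overhead): KCl in fresh feed = KCl in product, i.e. 1744×0.167 = (1−0.514)·n13·0.464.
n13 = 291.25/(0.464×0.486) = 1291.5 g/s.

1292 g/s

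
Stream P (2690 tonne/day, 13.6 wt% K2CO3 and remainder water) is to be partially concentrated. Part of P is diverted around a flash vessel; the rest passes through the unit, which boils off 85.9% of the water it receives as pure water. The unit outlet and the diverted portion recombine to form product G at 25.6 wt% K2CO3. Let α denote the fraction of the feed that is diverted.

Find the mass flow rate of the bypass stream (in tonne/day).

All 2690×0.136 = 365.84 tonne/day of K2CO3 reaches G, so G = 365.84/0.256 = 1429.1 tonne/day and vapour = 1260.9 tonne/day.
The evaporator receives (1−α)·2690 of feed at 0.864 water and removes 0.859 of that water:
0.859×0.864×(1−α)×2690 = 1260.9
(1−α) = 1260.9/1996.5 = 0.6316;  α = 0.3684.
Bypass flow = 0.3684×2690 = 991.03 tonne/day.

991 tonne/day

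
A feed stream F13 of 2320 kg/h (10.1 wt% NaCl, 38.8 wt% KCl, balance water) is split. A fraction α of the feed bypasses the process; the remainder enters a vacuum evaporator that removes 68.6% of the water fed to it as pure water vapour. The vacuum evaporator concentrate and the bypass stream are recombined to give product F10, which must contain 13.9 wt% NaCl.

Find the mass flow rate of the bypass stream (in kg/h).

510.7 kg/h

All 2320×0.101 = 234.32 kg/h of NaCl reaches F10, so F10 = 234.32/0.139 = 1685.8 kg/h and vapour = 634.24 kg/h.
The evaporator receives (1−α)·2320 of feed at 0.511 water and removes 0.686 of that water:
0.686×0.511×(1−α)×2320 = 634.24
(1−α) = 634.24/813.27 = 0.7799;  α = 0.2201.
Bypass flow = 0.2201×2320 = 510.7 kg/h.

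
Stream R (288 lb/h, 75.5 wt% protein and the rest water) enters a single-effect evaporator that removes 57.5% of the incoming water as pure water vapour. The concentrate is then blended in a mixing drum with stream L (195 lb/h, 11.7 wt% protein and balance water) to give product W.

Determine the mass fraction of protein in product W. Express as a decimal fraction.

0.543

Vapour removed = 0.575×0.245×288 = 40.572 lb/h; concentrate = 247.43 lb/h.
protein reaching the mixer = 217.44 (from concentrate) + 195×0.117 = 240.25 lb/h.
Product flow = 247.43 + 195 = 442.43 lb/h; protein fraction = 0.543.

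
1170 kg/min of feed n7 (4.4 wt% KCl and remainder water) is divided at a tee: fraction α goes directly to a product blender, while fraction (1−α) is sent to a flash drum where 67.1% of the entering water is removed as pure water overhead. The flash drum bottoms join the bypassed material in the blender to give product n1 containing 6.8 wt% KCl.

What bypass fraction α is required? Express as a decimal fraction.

0.450

All 1170×0.044 = 51.48 kg/min of KCl reaches n1, so n1 = 51.48/0.068 = 757.06 kg/min and vapour = 412.94 kg/min.
The evaporator receives (1−α)·1170 of feed at 0.956 water and removes 0.671 of that water:
0.671×0.956×(1−α)×1170 = 412.94
(1−α) = 412.94/750.53 = 0.5502;  α = 0.4498.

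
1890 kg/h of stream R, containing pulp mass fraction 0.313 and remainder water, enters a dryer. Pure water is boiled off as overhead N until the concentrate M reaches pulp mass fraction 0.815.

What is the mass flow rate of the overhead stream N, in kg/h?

1164 kg/h

pulp is conserved: 1890×0.313 = 591.57 kg/h all reports to the concentrate.
Concentrate = 591.57/(target fraction) = 725.85 kg/h.
Overhead = 1890 − 725.85 = 1164.1 kg/h.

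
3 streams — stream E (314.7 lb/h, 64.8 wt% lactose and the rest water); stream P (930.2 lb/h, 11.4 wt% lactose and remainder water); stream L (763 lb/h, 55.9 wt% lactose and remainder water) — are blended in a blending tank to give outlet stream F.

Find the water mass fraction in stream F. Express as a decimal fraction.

0.633

Total flow out = 314.7 + 930.2 + 763 = 2007.9 lb/h.
water in = 314.7×0.352 + 930.2×0.886 + 763×0.441 = 1271.4 lb/h.
water mass fraction in F = 1271.4/2007.9 = 0.633.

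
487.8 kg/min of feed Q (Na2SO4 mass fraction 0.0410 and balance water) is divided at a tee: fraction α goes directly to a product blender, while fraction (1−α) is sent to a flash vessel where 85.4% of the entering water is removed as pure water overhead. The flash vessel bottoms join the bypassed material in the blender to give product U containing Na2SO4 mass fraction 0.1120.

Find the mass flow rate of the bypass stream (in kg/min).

110.2 kg/min

All 487.8×0.041 = 20 kg/min of Na2SO4 reaches U, so U = 20/0.112 = 178.57 kg/min and vapour = 309.23 kg/min.
The evaporator receives (1−α)·487.8 of feed at 0.959 water and removes 0.854 of that water:
0.854×0.959×(1−α)×487.8 = 309.23
(1−α) = 309.23/399.5 = 0.7740;  α = 0.2260.
Bypass flow = 0.2260×487.8 = 110.22 kg/min.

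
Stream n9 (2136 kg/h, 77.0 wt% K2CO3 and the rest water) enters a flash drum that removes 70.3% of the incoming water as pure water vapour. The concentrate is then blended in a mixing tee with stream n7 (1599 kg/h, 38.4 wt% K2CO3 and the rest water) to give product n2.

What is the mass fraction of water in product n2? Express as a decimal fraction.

0.3336

Vapour removed = 0.703×0.230×2136 = 345.37 kg/h; concentrate = 1790.6 kg/h.
water reaching the mixer = 145.91 (from concentrate) + 1599×0.616 = 1130.9 kg/h.
Product flow = 1790.6 + 1599 = 3389.6 kg/h; water fraction = 0.3336.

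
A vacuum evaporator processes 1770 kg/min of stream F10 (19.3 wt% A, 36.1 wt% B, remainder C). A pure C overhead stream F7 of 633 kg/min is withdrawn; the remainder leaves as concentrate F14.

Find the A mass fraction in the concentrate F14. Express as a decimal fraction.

0.300

A is not removed: 1770×0.193 = 341.61 kg/min of A enters F14.
Concentrate = 1770 − 633 = 1137 kg/min.
Mass fraction = 341.61/1137 = 0.300.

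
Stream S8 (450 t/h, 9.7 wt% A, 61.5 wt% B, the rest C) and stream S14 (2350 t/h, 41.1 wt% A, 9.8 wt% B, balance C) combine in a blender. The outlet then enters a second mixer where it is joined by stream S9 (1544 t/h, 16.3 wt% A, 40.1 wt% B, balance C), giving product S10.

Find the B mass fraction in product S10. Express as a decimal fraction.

0.259

Overall, product flow = 4344 t/h.
B in = 450×0.615 + 2350×0.098 + 1544×0.401 = 1126.2 t/h.
B fraction in S10 = 0.259.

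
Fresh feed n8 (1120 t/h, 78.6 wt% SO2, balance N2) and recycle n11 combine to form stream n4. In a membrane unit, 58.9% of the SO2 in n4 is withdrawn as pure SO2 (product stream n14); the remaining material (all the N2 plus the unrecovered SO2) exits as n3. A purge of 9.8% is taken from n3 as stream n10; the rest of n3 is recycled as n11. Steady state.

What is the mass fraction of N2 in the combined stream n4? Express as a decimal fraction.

N2 enters only via n8 and leaves only via the purge: 1120×0.214 = 0.098×(N2 in n3), and the membrane unit passes all N2, so N2 in n4 = N2 in n3 = 2445.7 t/h.
SO2 in n4: m_A = 1120×0.786 + (1−0.098)·(1−0.589)·m_A, so m_A = 880.32/0.6293 = 1398.9 t/h.
n4 = 1398.9 + 2445.7 = 3844.7 t/h.
N2 fraction in n4 = 2445.7/3844.7 = 0.6361.

0.6361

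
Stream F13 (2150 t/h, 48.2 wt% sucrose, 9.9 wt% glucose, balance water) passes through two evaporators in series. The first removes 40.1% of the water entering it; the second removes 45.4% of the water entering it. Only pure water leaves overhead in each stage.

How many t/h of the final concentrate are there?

water in feed = 2150×0.419 = 900.85 t/h.
After stage 1: water left = (1−0.401)×900.85 = 539.61; stream total = 1788.8 t/h.
After stage 2: water left = (1−0.454)×539.61 = 294.63; final concentrate = 1543.8 t/h.

1544 t/h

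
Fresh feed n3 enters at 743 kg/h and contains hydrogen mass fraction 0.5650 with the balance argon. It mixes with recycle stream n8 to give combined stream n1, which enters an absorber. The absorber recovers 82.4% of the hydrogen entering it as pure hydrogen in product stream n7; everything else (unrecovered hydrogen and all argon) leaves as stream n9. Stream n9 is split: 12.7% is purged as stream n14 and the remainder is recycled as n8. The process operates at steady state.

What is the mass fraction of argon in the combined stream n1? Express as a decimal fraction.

argon enters only via n3 and leaves only via the purge: 743×0.435 = 0.127×(argon in n9), and the absorber passes all argon, so argon in n1 = argon in n9 = 2544.9 kg/h.
hydrogen in n1: m_A = 743×0.565 + (1−0.127)·(1−0.824)·m_A, so m_A = 419.79/0.8464 = 496.01 kg/h.
n1 = 496.01 + 2544.9 = 3040.9 kg/h.
argon fraction in n1 = 2544.9/3040.9 = 0.8369.

0.8369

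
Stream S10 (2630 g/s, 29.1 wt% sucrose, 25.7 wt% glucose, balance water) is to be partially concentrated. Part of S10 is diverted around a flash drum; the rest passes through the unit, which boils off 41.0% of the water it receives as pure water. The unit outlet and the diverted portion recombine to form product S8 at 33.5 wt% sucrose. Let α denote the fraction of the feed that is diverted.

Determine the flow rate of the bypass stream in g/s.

All 2630×0.291 = 765.33 g/s of sucrose reaches S8, so S8 = 765.33/0.335 = 2284.6 g/s and vapour = 345.43 g/s.
The evaporator receives (1−α)·2630 of feed at 0.452 water and removes 0.410 of that water:
0.410×0.452×(1−α)×2630 = 345.43
(1−α) = 345.43/487.39 = 0.7087;  α = 0.2913.
Bypass flow = 0.2913×2630 = 766.02 g/s.

766 g/s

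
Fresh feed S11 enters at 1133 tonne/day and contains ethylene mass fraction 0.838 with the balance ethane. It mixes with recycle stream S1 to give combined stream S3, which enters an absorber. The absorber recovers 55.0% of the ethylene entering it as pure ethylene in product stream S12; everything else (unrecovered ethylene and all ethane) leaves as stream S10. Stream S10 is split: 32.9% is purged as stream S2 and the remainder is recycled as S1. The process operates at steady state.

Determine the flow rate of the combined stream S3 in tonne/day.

ethane enters only via S11 and leaves only via the purge: 1133×0.162 = 0.329×(ethane in S10), and the absorber passes all ethane, so ethane in S3 = ethane in S10 = 557.89 tonne/day.
ethylene in S3: m_A = 1133×0.838 + (1−0.329)·(1−0.550)·m_A, so m_A = 949.45/0.6981 = 1360.2 tonne/day.
S3 = 1360.2 + 557.89 = 1918 tonne/day.

1918 tonne/day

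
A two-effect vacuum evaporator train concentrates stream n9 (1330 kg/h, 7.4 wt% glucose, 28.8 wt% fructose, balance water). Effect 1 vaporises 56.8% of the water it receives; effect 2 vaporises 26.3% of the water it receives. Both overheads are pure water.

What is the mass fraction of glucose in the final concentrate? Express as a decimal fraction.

0.1309

water in feed = 1330×0.638 = 848.54 kg/h.
After stage 1: water left = (1−0.568)×848.54 = 366.57; stream total = 848.03 kg/h.
After stage 2: water left = (1−0.263)×366.57 = 270.16; final concentrate = 751.62 kg/h.
glucose fraction = 98.42/751.62 = 0.1309.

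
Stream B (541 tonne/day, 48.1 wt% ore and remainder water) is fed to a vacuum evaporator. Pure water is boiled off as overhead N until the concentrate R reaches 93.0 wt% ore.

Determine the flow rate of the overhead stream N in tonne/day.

261.2 tonne/day

ore is conserved: 541×0.481 = 260.22 tonne/day all reports to the concentrate.
Concentrate = 260.22/(target fraction) = 279.81 tonne/day.
Overhead = 541 − 279.81 = 261.19 tonne/day.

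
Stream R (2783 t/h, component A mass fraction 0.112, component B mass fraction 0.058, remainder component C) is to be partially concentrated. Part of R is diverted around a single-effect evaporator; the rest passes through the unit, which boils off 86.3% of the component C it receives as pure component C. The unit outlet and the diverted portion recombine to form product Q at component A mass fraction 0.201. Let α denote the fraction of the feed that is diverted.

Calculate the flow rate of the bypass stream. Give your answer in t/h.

1063 t/h

All 2783×0.112 = 311.7 t/h of component A reaches Q, so Q = 311.7/0.201 = 1550.7 t/h and vapour = 1232.3 t/h.
The evaporator receives (1−α)·2783 of feed at 0.830 component C and removes 0.863 of that component C:
0.863×0.830×(1−α)×2783 = 1232.3
(1−α) = 1232.3/1993.4 = 0.6182;  α = 0.3818.
Bypass flow = 0.3818×2783 = 1062.6 t/h.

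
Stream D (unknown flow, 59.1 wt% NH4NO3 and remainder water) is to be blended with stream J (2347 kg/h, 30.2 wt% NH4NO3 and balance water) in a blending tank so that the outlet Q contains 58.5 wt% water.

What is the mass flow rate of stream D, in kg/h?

1507 kg/h

Let D be the unknown flow. Total out = 2347 + D.
water balance: 1638.2 + 0.409·D = 0.585·(2347 + D)
(0.409 − 0.585)·D = 0.585×2347 − 1638.2 = -265.21
D = -265.21 / -0.176 = 1506.9 kg/h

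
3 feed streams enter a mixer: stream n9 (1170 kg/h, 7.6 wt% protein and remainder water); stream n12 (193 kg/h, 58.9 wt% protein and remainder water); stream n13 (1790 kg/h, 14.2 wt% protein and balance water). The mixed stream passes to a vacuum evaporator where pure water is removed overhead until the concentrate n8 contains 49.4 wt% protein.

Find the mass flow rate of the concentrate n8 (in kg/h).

924.6 kg/h

protein entering = 1170×0.076 + 193×0.589 + 1790×0.142 = 456.78 kg/h.
All protein reports to n8, so n8 = 456.78/0.494 = 924.65 kg/h.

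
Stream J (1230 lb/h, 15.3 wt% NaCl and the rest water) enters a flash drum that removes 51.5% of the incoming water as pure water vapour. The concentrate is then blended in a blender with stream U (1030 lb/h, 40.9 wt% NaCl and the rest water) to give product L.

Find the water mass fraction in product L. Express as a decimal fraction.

Vapour removed = 0.515×0.847×1230 = 536.53 lb/h; concentrate = 693.47 lb/h.
water reaching the mixer = 505.28 (from concentrate) + 1030×0.591 = 1114 lb/h.
Product flow = 693.47 + 1030 = 1723.5 lb/h; water fraction = 0.646.

0.646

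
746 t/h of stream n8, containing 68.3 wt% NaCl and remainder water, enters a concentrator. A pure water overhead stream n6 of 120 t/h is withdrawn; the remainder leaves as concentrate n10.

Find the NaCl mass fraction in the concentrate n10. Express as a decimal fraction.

0.814

NaCl is not removed: 746×0.683 = 509.52 t/h of NaCl enters n10.
Concentrate = 746 − 120 = 626 t/h.
Mass fraction = 509.52/626 = 0.814.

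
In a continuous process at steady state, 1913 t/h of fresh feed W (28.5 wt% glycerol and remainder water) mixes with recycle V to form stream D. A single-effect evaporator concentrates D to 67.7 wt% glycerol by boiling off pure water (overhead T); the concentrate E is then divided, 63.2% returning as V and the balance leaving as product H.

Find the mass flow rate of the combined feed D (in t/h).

Overall glycerol balance (none leaves overhead): glycerol in fresh feed = glycerol in product, i.e. 1913×0.285 = (1−0.632)·E·0.677.
E = 545.2/(0.677×0.368) = 2188.4 t/h.
Recycle V = 0.632×2188.4 = 1383.1 t/h.
Combined feed D = 1913 + 1383.1 = 3296.1 t/h.

3296 t/h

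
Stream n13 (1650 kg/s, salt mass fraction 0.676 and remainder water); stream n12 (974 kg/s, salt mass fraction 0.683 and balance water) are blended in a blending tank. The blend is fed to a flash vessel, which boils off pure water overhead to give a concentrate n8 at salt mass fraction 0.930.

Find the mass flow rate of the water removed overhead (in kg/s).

709.3 kg/s

salt entering = 1650×0.676 + 974×0.683 = 1780.6 kg/s.
All salt reports to n8, so n8 = 1780.6/0.930 = 1914.7 kg/s.
Total feed = 2624 kg/s; overhead = 2624 − 1914.7 = 709.33 kg/s.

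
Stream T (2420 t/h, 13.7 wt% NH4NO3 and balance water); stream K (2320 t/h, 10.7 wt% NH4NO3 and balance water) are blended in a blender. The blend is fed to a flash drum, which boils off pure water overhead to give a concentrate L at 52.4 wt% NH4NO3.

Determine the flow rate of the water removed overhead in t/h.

NH4NO3 entering = 2420×0.137 + 2320×0.107 = 579.78 t/h.
All NH4NO3 reports to L, so L = 579.78/0.524 = 1106.5 t/h.
Total feed = 4740 t/h; overhead = 4740 − 1106.5 = 3633.5 t/h.

3634 t/h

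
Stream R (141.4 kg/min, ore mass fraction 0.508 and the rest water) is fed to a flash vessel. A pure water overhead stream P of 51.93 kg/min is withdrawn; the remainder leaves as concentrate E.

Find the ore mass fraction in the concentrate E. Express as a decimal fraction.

0.803

ore is not removed: 141.4×0.508 = 71.831 kg/min of ore enters E.
Concentrate = 141.4 − 51.93 = 89.47 kg/min.
Mass fraction = 71.831/89.47 = 0.803.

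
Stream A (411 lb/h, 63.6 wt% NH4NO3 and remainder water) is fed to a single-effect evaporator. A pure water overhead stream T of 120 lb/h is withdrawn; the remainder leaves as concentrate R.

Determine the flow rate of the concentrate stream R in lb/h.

291 lb/h

Concentrate = 411 − 120 = 291 lb/h.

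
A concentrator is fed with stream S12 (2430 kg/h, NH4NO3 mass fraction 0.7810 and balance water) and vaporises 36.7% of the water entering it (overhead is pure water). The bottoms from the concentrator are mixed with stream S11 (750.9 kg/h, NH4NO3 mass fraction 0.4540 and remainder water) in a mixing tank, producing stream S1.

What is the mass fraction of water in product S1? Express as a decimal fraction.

Vapour removed = 0.367×0.219×2430 = 195.31 kg/h; concentrate = 2234.7 kg/h.
water reaching the mixer = 336.86 (from concentrate) + 750.9×0.546 = 746.86 kg/h.
Product flow = 2234.7 + 750.9 = 2985.6 kg/h; water fraction = 0.2502.

0.2502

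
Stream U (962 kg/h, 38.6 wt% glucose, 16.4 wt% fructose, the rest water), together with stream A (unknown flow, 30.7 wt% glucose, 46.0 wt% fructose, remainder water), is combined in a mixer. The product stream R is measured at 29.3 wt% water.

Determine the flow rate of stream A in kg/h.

2517 kg/h

Let A be the unknown flow. Total out = 962 + A.
water balance: 432.9 + 0.233·A = 0.293·(962 + A)
(0.233 − 0.293)·A = 0.293×962 − 432.9 = -151.03
A = -151.03 / -0.060 = 2517.2 kg/h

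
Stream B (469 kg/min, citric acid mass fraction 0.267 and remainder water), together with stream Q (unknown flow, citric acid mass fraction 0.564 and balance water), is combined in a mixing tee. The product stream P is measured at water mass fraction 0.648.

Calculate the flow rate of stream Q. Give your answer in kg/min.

Let Q be the unknown flow. Total out = 469 + Q.
water balance: 343.78 + 0.436·Q = 0.648·(469 + Q)
(0.436 − 0.648)·Q = 0.648×469 − 343.78 = -39.865
Q = -39.865 / -0.212 = 188.04 kg/min

188 kg/min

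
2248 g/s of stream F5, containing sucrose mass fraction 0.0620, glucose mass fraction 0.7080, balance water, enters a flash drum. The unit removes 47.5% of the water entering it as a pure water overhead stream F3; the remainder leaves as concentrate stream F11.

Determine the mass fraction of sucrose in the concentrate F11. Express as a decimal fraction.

sucrose is not removed: 2248×0.062 = 139.38 g/s of sucrose enters F11.
water entering = 2248×0.230 = 517.04 g/s; overhead removed = 0.475×517.04 = 245.59 g/s.
Concentrate = 2248 − 245.59 = 2002.4 g/s.
Mass fraction = 139.38/2002.4 = 0.0696.

0.0696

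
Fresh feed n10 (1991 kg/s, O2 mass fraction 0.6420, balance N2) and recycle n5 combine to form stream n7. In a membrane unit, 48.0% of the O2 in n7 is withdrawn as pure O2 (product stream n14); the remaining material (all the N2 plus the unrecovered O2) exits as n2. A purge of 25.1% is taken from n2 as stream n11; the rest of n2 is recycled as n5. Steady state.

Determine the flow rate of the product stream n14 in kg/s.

1005 kg/s

O2 in n7: m_A = 1991×0.642 + (1−0.251)·(1−0.480)·m_A, so m_A = 1278.2/0.6105 = 2093.7 kg/s.
Product n14 = 0.480×2093.7 = 1005 kg/s.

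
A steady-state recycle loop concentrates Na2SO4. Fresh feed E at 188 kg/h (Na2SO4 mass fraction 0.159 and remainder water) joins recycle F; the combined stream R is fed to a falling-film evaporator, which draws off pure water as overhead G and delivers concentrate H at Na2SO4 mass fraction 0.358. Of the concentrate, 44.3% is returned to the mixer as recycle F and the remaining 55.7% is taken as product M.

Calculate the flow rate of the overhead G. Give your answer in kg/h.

104.5 kg/h

Overall Na2SO4 balance (none leaves overhead): Na2SO4 in fresh feed = Na2SO4 in product, i.e. 188×0.159 = (1−0.443)·H·0.358.
H = 29.892/(0.358×0.557) = 149.91 kg/h.
Recycle F = 0.443×149.91 = 66.408 kg/h.
Combined feed R = 188 + 66.408 = 254.41 kg/h.
Overhead G = R − H = 254.41 − 149.91 = 104.5 kg/h.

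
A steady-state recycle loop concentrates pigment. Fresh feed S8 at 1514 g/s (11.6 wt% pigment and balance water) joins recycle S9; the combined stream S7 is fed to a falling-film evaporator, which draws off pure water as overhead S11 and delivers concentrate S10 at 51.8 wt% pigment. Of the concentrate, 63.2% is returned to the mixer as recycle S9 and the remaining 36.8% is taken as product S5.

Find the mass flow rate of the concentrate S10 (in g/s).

Overall pigment balance (none leaves overhead): pigment in fresh feed = pigment in product, i.e. 1514×0.116 = (1−0.632)·S10·0.518.
S10 = 175.62/(0.518×0.368) = 921.31 g/s.

921.3 g/s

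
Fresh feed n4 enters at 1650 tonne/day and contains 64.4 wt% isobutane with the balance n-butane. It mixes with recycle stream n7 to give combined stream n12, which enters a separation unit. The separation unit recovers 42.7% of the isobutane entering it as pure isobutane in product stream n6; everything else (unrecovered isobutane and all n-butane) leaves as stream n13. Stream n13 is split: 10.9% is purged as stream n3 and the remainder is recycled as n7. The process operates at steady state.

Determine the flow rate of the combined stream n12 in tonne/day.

n-butane enters only via n4 and leaves only via the purge: 1650×0.356 = 0.109×(n-butane in n13), and the separation unit passes all n-butane, so n-butane in n12 = n-butane in n13 = 5389 tonne/day.
isobutane in n12: m_A = 1650×0.644 + (1−0.109)·(1−0.427)·m_A, so m_A = 1062.6/0.4895 = 2171 tonne/day.
n12 = 2171 + 5389 = 7560 tonne/day.

7560 tonne/day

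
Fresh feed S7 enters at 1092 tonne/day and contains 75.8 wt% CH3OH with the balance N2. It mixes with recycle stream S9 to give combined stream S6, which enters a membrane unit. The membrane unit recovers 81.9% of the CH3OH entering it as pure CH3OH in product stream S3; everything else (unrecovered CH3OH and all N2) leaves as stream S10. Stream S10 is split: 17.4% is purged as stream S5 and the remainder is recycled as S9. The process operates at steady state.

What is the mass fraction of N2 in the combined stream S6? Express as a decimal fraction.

0.609

N2 enters only via S7 and leaves only via the purge: 1092×0.242 = 0.174×(N2 in S10), and the membrane unit passes all N2, so N2 in S6 = N2 in S10 = 1518.8 tonne/day.
CH3OH in S6: m_A = 1092×0.758 + (1−0.174)·(1−0.819)·m_A, so m_A = 827.74/0.8505 = 973.24 tonne/day.
S6 = 973.24 + 1518.8 = 2492 tonne/day.
N2 fraction in S6 = 1518.8/2492 = 0.609.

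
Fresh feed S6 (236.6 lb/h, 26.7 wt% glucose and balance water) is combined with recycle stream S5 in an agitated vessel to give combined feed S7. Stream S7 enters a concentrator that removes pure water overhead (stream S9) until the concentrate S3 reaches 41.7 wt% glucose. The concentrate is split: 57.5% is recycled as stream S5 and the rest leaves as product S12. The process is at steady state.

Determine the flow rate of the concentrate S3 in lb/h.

356.5 lb/h

Overall glucose balance (none leaves overhead): glucose in fresh feed = glucose in product, i.e. 236.6×0.267 = (1−0.575)·S3·0.417.
S3 = 63.172/(0.417×0.425) = 356.45 lb/h.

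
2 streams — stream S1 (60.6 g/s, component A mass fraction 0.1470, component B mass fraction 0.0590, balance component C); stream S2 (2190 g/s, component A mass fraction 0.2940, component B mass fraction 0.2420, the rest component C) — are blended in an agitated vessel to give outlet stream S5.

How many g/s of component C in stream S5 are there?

1064 g/s

component C out = component C in = 60.6×0.794 + 2190×0.464 = 1064.3 g/s.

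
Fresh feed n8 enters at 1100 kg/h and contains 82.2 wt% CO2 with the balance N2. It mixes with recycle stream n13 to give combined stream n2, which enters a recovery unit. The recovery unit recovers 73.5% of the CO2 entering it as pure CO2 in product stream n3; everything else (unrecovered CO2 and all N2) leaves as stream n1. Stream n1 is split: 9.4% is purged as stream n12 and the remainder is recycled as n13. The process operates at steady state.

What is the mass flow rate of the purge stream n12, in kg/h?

225.4 kg/h

N2 enters only via n8 and leaves only via the purge: 1100×0.178 = 0.094×(N2 in n1), and the recovery unit passes all N2, so N2 in n2 = N2 in n1 = 2083 kg/h.
CO2 in n2: m_A = 1100×0.822 + (1−0.094)·(1−0.735)·m_A, so m_A = 904.2/0.7599 = 1189.9 kg/h.
n1 = (1−0.735)×1189.9 + 2083 = 2398.3 kg/h.
Purge n12 = 0.094×2398.3 = 225.44 kg/h.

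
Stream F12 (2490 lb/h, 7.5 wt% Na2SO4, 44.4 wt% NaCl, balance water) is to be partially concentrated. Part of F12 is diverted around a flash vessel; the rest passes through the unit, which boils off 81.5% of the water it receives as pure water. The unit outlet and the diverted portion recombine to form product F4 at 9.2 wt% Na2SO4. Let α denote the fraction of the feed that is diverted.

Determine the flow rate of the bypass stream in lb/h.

1316 lb/h

All 2490×0.075 = 186.75 lb/h of Na2SO4 reaches F4, so F4 = 186.75/0.092 = 2029.9 lb/h and vapour = 460.11 lb/h.
The evaporator receives (1−α)·2490 of feed at 0.481 water and removes 0.815 of that water:
0.815×0.481×(1−α)×2490 = 460.11
(1−α) = 460.11/976.12 = 0.4714;  α = 0.5286.
Bypass flow = 0.5286×2490 = 1316.3 lb/h.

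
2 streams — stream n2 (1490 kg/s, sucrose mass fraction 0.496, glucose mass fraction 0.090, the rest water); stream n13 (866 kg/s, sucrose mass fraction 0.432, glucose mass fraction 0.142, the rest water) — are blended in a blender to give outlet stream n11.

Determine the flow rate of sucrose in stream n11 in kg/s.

sucrose out = sucrose in = 1490×0.496 + 866×0.432 = 1113.2 kg/s.

1113 kg/s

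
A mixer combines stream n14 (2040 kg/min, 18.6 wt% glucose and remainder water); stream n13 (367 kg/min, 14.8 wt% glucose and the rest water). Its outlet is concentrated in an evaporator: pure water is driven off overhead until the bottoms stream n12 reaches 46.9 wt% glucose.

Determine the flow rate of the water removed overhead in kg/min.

1482 kg/min

glucose entering = 2040×0.186 + 367×0.148 = 433.76 kg/min.
All glucose reports to n12, so n12 = 433.76/0.469 = 924.85 kg/min.
Total feed = 2407 kg/min; overhead = 2407 − 924.85 = 1482.1 kg/min.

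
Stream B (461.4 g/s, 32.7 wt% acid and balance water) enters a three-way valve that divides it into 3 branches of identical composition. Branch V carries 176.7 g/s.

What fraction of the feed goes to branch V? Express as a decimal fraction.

Fraction to V = 176.7/461.4 = 0.3830.

0.383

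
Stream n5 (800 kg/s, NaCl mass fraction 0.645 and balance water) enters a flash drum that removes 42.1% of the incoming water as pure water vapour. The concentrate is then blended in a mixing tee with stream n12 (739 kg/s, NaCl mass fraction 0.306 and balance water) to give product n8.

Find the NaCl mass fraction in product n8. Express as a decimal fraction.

0.523

Vapour removed = 0.421×0.355×800 = 119.56 kg/s; concentrate = 680.44 kg/s.
NaCl reaching the mixer = 516 (from concentrate) + 739×0.306 = 742.13 kg/s.
Product flow = 680.44 + 739 = 1419.4 kg/s; NaCl fraction = 0.523.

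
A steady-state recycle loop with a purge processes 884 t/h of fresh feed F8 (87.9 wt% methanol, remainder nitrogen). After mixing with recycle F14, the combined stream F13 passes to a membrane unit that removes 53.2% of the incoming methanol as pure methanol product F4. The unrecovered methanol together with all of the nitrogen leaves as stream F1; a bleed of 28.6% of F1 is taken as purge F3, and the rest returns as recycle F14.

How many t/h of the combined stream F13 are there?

nitrogen enters only via F8 and leaves only via the purge: 884×0.121 = 0.286×(nitrogen in F1), and the membrane unit passes all nitrogen, so nitrogen in F13 = nitrogen in F1 = 374 t/h.
methanol in F13: m_A = 884×0.879 + (1−0.286)·(1−0.532)·m_A, so m_A = 777.04/0.6658 = 1167 t/h.
F13 = 1167 + 374 = 1541 t/h.

1541 t/h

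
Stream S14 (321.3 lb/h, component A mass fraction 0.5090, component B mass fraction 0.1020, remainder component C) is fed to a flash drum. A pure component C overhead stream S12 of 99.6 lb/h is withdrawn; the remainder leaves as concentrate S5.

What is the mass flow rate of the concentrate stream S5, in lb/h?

Concentrate = 321.3 − 99.6 = 221.7 lb/h.

221.7 lb/h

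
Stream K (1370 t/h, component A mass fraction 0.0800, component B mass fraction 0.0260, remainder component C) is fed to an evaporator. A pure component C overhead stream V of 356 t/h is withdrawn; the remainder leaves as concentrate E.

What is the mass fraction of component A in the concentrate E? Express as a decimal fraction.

component A is not removed: 1370×0.080 = 109.6 t/h of component A enters E.
Concentrate = 1370 − 356 = 1014 t/h.
Mass fraction = 109.6/1014 = 0.1081.

0.1081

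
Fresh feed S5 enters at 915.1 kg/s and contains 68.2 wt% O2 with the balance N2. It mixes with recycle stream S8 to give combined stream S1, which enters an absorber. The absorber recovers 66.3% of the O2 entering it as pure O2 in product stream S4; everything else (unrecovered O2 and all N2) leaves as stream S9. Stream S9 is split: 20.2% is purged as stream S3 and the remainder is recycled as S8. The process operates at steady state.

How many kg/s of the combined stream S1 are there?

N2 enters only via S5 and leaves only via the purge: 915.1×0.318 = 0.202×(N2 in S9), and the absorber passes all N2, so N2 in S1 = N2 in S9 = 1440.6 kg/s.
O2 in S1: m_A = 915.1×0.682 + (1−0.202)·(1−0.663)·m_A, so m_A = 624.1/0.7311 = 853.67 kg/s.
S1 = 853.67 + 1440.6 = 2294.3 kg/s.

2294 kg/s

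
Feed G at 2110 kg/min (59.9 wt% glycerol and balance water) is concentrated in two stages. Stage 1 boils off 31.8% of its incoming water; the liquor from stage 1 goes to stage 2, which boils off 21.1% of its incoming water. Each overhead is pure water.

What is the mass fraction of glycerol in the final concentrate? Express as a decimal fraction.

water in feed = 2110×0.401 = 846.11 kg/min.
After stage 1: water left = (1−0.318)×846.11 = 577.05; stream total = 1840.9 kg/min.
After stage 2: water left = (1−0.211)×577.05 = 455.29; final concentrate = 1719.2 kg/min.
glycerol fraction = 1263.9/1719.2 = 0.735.

0.735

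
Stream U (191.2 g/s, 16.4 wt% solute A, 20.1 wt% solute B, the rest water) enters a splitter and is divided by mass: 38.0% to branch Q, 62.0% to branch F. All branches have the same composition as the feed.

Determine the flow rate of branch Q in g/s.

Branch Q flow = 0.380×191.2 = 72.656 g/s.

72.66 g/s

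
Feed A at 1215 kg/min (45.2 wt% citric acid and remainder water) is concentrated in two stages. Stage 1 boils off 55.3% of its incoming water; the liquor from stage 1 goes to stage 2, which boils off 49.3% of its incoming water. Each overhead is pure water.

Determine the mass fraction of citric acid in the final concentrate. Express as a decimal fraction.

0.7845

water in feed = 1215×0.548 = 665.82 kg/min.
After stage 1: water left = (1−0.553)×665.82 = 297.62; stream total = 846.8 kg/min.
After stage 2: water left = (1−0.493)×297.62 = 150.89; final concentrate = 700.07 kg/min.
citric acid fraction = 549.18/700.07 = 0.7845.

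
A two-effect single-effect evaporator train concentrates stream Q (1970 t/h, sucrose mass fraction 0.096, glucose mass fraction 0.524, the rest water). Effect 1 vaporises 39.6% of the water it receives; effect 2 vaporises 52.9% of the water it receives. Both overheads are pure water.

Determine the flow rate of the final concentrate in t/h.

1434 t/h

water in feed = 1970×0.380 = 748.6 t/h.
After stage 1: water left = (1−0.396)×748.6 = 452.15; stream total = 1673.6 t/h.
After stage 2: water left = (1−0.529)×452.15 = 212.96; final concentrate = 1434.4 t/h.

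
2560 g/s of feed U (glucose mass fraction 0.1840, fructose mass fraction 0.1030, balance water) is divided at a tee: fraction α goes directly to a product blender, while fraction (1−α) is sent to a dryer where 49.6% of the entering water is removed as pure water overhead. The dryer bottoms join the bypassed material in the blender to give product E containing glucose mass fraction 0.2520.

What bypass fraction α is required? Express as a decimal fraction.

0.237

All 2560×0.184 = 471.04 g/s of glucose reaches E, so E = 471.04/0.252 = 1869.2 g/s and vapour = 690.79 g/s.
The evaporator receives (1−α)·2560 of feed at 0.713 water and removes 0.496 of that water:
0.496×0.713×(1−α)×2560 = 690.79
(1−α) = 690.79/905.34 = 0.7630;  α = 0.2370.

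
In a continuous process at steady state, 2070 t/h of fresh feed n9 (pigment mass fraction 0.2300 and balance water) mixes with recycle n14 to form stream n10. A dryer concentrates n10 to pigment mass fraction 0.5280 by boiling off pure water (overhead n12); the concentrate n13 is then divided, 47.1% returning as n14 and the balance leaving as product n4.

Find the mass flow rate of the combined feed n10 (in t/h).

2873 t/h

Overall pigment balance (none leaves overhead): pigment in fresh feed = pigment in product, i.e. 2070×0.230 = (1−0.471)·n13·0.528.
n13 = 476.1/(0.528×0.529) = 1704.5 t/h.
Recycle n14 = 0.471×1704.5 = 802.84 t/h.
Combined feed n10 = 2070 + 802.84 = 2872.8 t/h.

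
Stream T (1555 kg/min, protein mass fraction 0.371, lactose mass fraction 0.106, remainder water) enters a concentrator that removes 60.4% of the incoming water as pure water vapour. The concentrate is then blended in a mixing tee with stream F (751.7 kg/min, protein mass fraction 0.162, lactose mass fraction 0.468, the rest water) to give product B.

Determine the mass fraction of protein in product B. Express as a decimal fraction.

0.385

Vapour removed = 0.604×0.523×1555 = 491.21 kg/min; concentrate = 1063.8 kg/min.
protein reaching the mixer = 576.9 (from concentrate) + 751.7×0.162 = 698.68 kg/min.
Product flow = 1063.8 + 751.7 = 1815.5 kg/min; protein fraction = 0.385.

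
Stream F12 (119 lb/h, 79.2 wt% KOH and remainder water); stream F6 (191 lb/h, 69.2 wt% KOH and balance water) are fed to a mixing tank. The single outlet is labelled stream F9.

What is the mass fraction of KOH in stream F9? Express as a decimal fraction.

Total flow out = 119 + 191 = 310 lb/h.
KOH in = 119×0.792 + 191×0.692 = 226.42 lb/h.
KOH mass fraction in F9 = 226.42/310 = 0.730.

0.730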